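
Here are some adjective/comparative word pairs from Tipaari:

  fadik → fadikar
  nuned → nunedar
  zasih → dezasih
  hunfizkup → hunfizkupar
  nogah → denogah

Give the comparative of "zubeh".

dezubeh

zasih and fadik both have last vowel 'i' yet inflect differently (dezasih, fadikar), so the last vowel is not what conditions the rule; the final letter is.
"zubeh" ends in -h. The stems ending in -h (nogah → denogah, zasih → dezasih) add the prefix de-.
The other pattern: stems ending in -d, -k or -p add -ar.
So zubeh → dezubeh.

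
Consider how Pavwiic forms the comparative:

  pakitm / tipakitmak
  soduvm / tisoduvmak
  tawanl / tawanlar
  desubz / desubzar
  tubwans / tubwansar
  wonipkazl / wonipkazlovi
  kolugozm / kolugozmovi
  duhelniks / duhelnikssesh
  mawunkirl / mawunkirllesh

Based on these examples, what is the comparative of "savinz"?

tawanl and wonipkazl both end in -l yet inflect differently (tawanlar, wonipkazlovi), so the final letter is not what conditions the rule; the second-to-last letter is.
"savinz" has second-to-last letter 'n'. The stems whose second-to-last letter is 'n' (tawanl → tawanlar, tubwans → tubwansar) add -ar.
So savinz → savinzar.

savinzar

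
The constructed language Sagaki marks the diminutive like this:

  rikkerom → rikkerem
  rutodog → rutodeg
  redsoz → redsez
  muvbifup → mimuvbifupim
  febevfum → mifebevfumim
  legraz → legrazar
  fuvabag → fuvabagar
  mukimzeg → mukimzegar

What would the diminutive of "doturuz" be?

midoturuzim

rikkerom and febevfum both end in -m yet inflect differently (rikkerem, mifebevfumim), so the final letter is not what conditions the rule; the last vowel is.
"doturuz" has last vowel 'u'. The stems whose last vowel is 'u' (muvbifup → mimuvbifupim, febevfum → mifebevfumim) add mi- … -im around the stem.
The other patterns: stems whose last vowel is 'o' change the last vowel to 'e'; stems whose last vowel is 'a' or 'e' add -ar.
So doturuz → midoturuzim.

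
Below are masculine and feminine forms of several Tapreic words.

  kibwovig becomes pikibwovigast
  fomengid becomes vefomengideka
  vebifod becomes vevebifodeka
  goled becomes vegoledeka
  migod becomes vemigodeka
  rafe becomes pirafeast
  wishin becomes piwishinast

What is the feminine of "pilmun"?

pipilmunast

goled and rafe both have last vowel 'e' yet inflect differently (vegoledeka, pirafeast), so the last vowel is not what conditions the rule; the final letter is.
"pilmun" ends in -n. The one such stem in the data (wishin → piwishinast) adds pi- … -ast around the stem, so the same rule applies.
So pilmun → pipilmunast.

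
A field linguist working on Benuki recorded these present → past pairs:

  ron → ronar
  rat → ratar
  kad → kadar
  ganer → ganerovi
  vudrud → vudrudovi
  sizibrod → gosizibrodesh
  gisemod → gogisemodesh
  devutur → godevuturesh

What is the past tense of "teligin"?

kad and vudrud both end in -d yet inflect differently (kadar, vudrudovi), so the final letter is not what conditions the rule; the number of vowels is.
"teligin" has 3 vowels. The stems with 3 vowels (sizibrod → gosizibrodesh, gisemod → gogisemodesh, devutur → godevuturesh) add go- … -esh around the stem.
So teligin → goteliginesh.

goteliginesh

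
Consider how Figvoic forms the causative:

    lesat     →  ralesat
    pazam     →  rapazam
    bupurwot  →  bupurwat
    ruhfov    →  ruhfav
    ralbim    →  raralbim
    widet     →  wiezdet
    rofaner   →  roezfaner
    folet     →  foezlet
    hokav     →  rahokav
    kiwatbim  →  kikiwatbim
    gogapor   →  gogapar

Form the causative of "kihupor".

kihupar

"kihupor" has last vowel 'o'. The stems whose last vowel is 'o' (ruhfov → ruhfav, bupurwot → bupurwat, gogapor → gogapar) change the last vowel to 'a'.
So kihupor → kihupar.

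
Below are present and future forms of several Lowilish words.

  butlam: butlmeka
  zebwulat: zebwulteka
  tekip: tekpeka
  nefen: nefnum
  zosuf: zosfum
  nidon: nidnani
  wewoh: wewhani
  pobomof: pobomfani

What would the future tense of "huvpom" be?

nefen and nidon both end in -n yet inflect differently (nefnum, nidnani), so the final letter is not what conditions the rule; the last vowel is.
"huvpom" has last vowel 'o'. The stems whose last vowel is 'o' (nidon → nidnani, wewoh → wewhani, pobomof → pobomfani) delete the last vowel and add -ani.
So huvpom → huvpmani.

huvpmani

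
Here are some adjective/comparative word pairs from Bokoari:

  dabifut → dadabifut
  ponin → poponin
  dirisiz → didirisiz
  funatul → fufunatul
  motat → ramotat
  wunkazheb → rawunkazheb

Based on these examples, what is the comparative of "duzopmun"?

duduzopmun

dabifut and motat both end in -t yet inflect differently (dadabifut, ramotat), so the final letter is not what conditions the rule; the last vowel is.
"duzopmun" has last vowel 'u'. The stems whose last vowel is 'u' (dabifut → dadabifut, funatul → fufunatul) repeat the first consonant+vowel as a prefix.
The other pattern: stems whose last vowel is 'a' or 'e' add the prefix ra-.
So duzopmun → duduzopmun.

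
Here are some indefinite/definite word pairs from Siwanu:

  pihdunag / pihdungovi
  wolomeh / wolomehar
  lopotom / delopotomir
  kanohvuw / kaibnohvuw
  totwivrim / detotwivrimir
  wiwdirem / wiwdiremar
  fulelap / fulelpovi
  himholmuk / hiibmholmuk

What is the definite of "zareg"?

zaregar

wiwdirem and lopotom both end in -m yet inflect differently (wiwdiremar, delopotomir), so the final letter is not what conditions the rule; the last vowel is.
"zareg" has last vowel 'e'. The stems whose last vowel is 'e' (wolomeh → wolomehar, wiwdirem → wiwdiremar) add -ar.
So zareg → zaregar.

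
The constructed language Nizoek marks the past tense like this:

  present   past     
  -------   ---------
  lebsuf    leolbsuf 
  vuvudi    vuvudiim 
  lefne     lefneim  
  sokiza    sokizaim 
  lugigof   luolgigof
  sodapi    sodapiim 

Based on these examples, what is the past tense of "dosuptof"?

lugigof and lefne both begin with l- yet inflect differently (luolgigof, lefneim), so the first letter is not what conditions the rule; whether the stem ends in a vowel or a consonant is.
"dosuptof" ends in a consonant. The stems ending in a consonant (lugigof → luolgigof, lebsuf → leolbsuf) insert -ol- after the first vowel.
The other pattern: stems ending in a vowel add -im.
So dosuptof → doolsuptof.

doolsuptof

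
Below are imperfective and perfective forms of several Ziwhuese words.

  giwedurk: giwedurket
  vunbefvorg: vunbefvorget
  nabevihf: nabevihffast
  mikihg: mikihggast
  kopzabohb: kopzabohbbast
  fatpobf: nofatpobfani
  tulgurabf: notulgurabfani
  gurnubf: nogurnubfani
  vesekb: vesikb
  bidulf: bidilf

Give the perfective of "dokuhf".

dokuhffast

vunbefvorg and mikihg both end in -g yet inflect differently (vunbefvorget, mikihggast), so the final letter is not what conditions the rule; the second-to-last letter is.
"dokuhf" has second-to-last letter 'h'. The stems whose second-to-last letter is 'h' (nabevihf → nabevihffast, mikihg → mikihggast, kopzabohb → kopzabohbbast) double the final consonant and add -ast.
The other patterns: stems whose second-to-last letter is 'r' add -et; stems whose second-to-last letter is 'b' add no- … -ani around the stem; stems whose second-to-last letter is 'k' or 'l' change the last vowel to 'i'.
So dokuhf → dokuhffast.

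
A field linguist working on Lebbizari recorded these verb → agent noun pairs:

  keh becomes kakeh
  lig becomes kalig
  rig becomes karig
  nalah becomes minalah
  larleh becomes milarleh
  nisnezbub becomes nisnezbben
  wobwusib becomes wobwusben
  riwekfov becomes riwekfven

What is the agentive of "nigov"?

minigov

keh and nalah both end in -h yet inflect differently (kakeh, minalah), so the final letter is not what conditions the rule; the number of vowels is.
"nigov" has 2 vowels. The stems with 2 vowels (nalah → minalah, larleh → milarleh) add the prefix mi-.
The other patterns: stems with 1 vowel add the prefix ka-; stems with 3 vowels delete the last vowel and add -en.
So nigov → minigov.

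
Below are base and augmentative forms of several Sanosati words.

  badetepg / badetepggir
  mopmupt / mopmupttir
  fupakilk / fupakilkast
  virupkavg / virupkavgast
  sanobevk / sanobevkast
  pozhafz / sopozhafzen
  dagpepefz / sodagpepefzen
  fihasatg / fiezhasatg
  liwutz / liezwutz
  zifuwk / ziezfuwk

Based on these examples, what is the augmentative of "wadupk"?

wadupkkir

badetepg and virupkavg both end in -g yet inflect differently (badetepggir, virupkavgast), so the final letter is not what conditions the rule; the second-to-last letter is.
"wadupk" has second-to-last letter 'p'. The stems whose second-to-last letter is 'p' (badetepg → badetepggir, mopmupt → mopmupttir) double the final consonant and add -ir.
So wadupk → wadupkkir.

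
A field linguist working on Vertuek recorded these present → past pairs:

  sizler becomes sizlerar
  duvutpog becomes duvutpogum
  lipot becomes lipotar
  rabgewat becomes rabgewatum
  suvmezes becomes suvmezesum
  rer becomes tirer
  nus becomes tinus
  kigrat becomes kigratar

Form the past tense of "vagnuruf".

vagnurufum

rer and sizler both end in -r yet inflect differently (tirer, sizlerar), so the final letter is not what conditions the rule; the number of vowels is.
"vagnuruf" has 3 vowels. The stems with 3 vowels (suvmezes → suvmezesum, rabgewat → rabgewatum, duvutpog → duvutpogum) add -um.
So vagnuruf → vagnurufum.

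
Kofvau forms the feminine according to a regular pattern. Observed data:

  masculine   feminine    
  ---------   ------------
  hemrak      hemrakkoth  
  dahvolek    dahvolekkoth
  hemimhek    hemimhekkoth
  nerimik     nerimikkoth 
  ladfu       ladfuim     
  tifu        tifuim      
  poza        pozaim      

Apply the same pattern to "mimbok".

mimbokkoth

hemrak and poza both have last vowel 'a' yet inflect differently (hemrakkoth, pozaim), so the last vowel is not what conditions the rule; the final letter is.
"mimbok" ends in -k. The stems ending in -k (hemrak → hemrakkoth, dahvolek → dahvolekkoth, hemimhek → hemimhekkoth) double the final consonant and add -oth.
The other pattern: stems ending in -a or -u add -im.
So mimbok → mimbokkoth.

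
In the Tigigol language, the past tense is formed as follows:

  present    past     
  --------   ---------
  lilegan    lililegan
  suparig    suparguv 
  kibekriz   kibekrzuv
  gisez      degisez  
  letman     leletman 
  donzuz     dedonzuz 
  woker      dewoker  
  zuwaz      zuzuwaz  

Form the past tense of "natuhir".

"natuhir" has last vowel 'i'. The stems whose last vowel is 'i' (kibekriz → kibekrzuv, suparig → suparguv) delete the last vowel and add -uv.
The other patterns: stems whose last vowel is 'a' repeat the first consonant+vowel as a prefix; stems whose last vowel is 'e' or 'u' add the prefix de-.
So natuhir → natuhruv.

natuhruv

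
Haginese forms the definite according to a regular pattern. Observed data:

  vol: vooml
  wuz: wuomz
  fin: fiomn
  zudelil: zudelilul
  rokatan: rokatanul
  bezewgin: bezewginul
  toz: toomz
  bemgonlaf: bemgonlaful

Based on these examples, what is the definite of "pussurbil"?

zudelil and vol both end in -l yet inflect differently (zudelilul, vooml), so the final letter is not what conditions the rule; the number of vowels is.
"pussurbil" has 3 vowels. The stems with 3 vowels (rokatan → rokatanul, bemgonlaf → bemgonlaful, zudelil → zudelilul) add -ul.
The other pattern: stems with 1 vowel insert -om- after the first vowel.
So pussurbil → pussurbilul.

pussurbilul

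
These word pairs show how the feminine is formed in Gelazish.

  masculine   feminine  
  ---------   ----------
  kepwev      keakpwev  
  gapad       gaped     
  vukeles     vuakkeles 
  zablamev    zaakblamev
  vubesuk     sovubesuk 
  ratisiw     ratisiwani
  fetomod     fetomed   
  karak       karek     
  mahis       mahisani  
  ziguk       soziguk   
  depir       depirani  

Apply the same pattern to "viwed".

viakwed

vukeles and mahis both end in -s yet inflect differently (vuakkeles, mahisani), so the final letter is not what conditions the rule; the last vowel is.
"viwed" has last vowel 'e'. The stems whose last vowel is 'e' (vukeles → vuakkeles, kepwev → keakpwev, zablamev → zaakblamev) insert -ak- after the first vowel.
So viwed → viakwed.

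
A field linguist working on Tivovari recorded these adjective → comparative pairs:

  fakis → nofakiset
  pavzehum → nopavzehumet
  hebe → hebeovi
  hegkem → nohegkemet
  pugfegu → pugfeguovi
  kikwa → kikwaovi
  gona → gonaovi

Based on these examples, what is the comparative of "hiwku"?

"hiwku" ends in a vowel. The stems ending in a vowel (hebe → hebeovi, kikwa → kikwaovi, pugfegu → pugfeguovi) add -ovi.
The other pattern: stems ending in a consonant add no- … -et around the stem.
So hiwku → hiwkuovi.

hiwkuovi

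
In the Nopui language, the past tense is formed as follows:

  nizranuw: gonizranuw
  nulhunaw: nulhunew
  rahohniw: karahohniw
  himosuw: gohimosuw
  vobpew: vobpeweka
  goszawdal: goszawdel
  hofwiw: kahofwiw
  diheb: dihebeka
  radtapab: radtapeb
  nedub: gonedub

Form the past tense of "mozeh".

mozeheka

diheb and radtapab both end in -b yet inflect differently (dihebeka, radtapeb), so the final letter is not what conditions the rule; the last vowel is.
"mozeh" has last vowel 'e'. The stems whose last vowel is 'e' (diheb → dihebeka, vobpew → vobpeweka) add -eka.
So mozeh → mozeheka.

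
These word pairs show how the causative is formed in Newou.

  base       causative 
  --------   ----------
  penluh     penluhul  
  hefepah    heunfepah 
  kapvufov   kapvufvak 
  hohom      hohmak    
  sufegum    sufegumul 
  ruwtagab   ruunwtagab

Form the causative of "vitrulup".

vitrulupul

hohom and sufegum both end in -m yet inflect differently (hohmak, sufegumul), so the final letter is not what conditions the rule; the last vowel is.
"vitrulup" has last vowel 'u'. The stems whose last vowel is 'u' (sufegum → sufegumul, penluh → penluhul) add -ul.
So vitrulup → vitrulupul.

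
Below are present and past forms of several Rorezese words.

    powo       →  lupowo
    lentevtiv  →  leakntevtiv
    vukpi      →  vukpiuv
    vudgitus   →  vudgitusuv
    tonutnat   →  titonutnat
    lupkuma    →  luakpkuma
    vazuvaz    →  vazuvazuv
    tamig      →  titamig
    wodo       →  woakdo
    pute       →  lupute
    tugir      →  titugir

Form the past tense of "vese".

veseuv

powo and wodo both end in -o yet inflect differently (lupowo, woakdo), so the final letter is not what conditions the rule; the first letter is.
"vese" begins with v-. The stems beginning with v- (vudgitus → vudgitusuv, vukpi → vukpiuv, vazuvaz → vazuvazuv) add -uv.
The other patterns: stems beginning with p- add the prefix lu-; stems beginning with t- add the prefix ti-; stems beginning with l- or w- insert -ak- after the first vowel.
So vese → veseuv.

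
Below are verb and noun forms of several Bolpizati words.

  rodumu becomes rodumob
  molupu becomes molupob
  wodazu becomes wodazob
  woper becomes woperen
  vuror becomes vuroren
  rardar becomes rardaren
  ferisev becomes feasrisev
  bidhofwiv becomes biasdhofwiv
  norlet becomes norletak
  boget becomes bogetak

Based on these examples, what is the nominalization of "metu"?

"metu" ends in -u. The stems ending in -u (rodumu → rodumob, molupu → molupob, wodazu → wodazob) drop the final letter and add -ob.
The other patterns: stems ending in -r add -en; stems ending in -v insert -as- after the first vowel; stems ending in -t add -ak.
So metu → metob.

metob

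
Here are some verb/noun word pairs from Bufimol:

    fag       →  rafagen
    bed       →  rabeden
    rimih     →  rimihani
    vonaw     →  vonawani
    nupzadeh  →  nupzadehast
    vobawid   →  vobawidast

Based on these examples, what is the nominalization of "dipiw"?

rimih and nupzadeh both end in -h yet inflect differently (rimihani, nupzadehast), so the final letter is not what conditions the rule; the number of vowels is.
"dipiw" has 2 vowels. The stems with 2 vowels (rimih → rimihani, vonaw → vonawani) add -ani.
The other patterns: stems with 1 vowel add ra- … -en around the stem; stems with 3 vowels add -ast.
So dipiw → dipiwani.

dipiwani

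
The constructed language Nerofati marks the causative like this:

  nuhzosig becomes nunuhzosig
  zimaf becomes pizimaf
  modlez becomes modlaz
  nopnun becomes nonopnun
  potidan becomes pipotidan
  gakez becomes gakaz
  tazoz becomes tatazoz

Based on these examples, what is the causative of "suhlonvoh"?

susuhlonvoh

"suhlonvoh" has last vowel 'o'. The one such stem in the data (tazoz → tatazoz) repeats the first consonant+vowel as a prefix (as do nopnun, nuhzosig), so the same rule applies.
So suhlonvoh → susuhlonvoh.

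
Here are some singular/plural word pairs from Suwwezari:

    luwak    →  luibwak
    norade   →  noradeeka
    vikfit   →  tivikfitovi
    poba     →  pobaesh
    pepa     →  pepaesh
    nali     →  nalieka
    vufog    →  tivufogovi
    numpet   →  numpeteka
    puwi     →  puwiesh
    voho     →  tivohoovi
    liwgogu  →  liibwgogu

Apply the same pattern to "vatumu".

tivatumuovi

numpet and vikfit both end in -t yet inflect differently (numpeteka, tivikfitovi), so the final letter is not what conditions the rule; the first letter is.
"vatumu" begins with v-. The stems beginning with v- (vufog → tivufogovi, vikfit → tivikfitovi, voho → tivohoovi) add ti- … -ovi around the stem.
The other patterns: stems beginning with n- add -eka; stems beginning with p- add -esh; stems beginning with l- insert -ib- after the first vowel.
So vatumu → tivatumuovi.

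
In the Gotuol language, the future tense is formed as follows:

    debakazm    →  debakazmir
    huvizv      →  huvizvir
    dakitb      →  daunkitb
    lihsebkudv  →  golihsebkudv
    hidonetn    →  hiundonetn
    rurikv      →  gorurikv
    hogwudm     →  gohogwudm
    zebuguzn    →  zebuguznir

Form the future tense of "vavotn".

vaunvotn

zebuguzn and hidonetn both end in -n yet inflect differently (zebuguznir, hiundonetn), so the final letter is not what conditions the rule; the second-to-last letter is.
"vavotn" has second-to-last letter 't'. The stems whose second-to-last letter is 't' (hidonetn → hiundonetn, dakitb → daunkitb) insert -un- after the first vowel.
The other patterns: stems whose second-to-last letter is 'z' add -ir; stems whose second-to-last letter is 'd' or 'k' add the prefix go-.
So vavotn → vaunvotn.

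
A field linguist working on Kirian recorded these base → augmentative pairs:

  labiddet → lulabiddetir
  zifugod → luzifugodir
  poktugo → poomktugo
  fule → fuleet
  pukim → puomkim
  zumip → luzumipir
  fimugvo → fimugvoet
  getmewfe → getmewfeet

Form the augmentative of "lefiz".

"lefiz" begins with l-. The one such stem in the data (labiddet → lulabiddetir) adds lu- … -ir around the stem, so the same rule applies.
The other patterns: stems beginning with p- insert -om- after the first vowel; stems beginning with f- or g- add -et.
So lefiz → lulefizir.

lulefizir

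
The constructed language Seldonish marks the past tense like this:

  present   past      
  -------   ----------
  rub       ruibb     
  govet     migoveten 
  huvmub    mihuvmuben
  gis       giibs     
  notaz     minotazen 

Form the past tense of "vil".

viibl

rub and huvmub both end in -b yet inflect differently (ruibb, mihuvmuben), so the final letter is not what conditions the rule; the number of vowels is.
"vil" has 1 vowel. The stems with 1 vowel (rub → ruibb, gis → giibs) insert -ib- after the first vowel.
The other pattern: stems with 2 vowels add mi- … -en around the stem.
So vil → viibl.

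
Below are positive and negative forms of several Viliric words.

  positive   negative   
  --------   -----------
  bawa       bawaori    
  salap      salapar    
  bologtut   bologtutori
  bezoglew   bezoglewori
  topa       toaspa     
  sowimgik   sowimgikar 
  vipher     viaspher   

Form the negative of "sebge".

sebgear

bawa and topa both end in -a yet inflect differently (bawaori, toaspa), so the final letter is not what conditions the rule; the first letter is.
"sebge" begins with s-. The stems beginning with s- (sowimgik → sowimgikar, salap → salapar) add -ar.
So sebge → sebgear.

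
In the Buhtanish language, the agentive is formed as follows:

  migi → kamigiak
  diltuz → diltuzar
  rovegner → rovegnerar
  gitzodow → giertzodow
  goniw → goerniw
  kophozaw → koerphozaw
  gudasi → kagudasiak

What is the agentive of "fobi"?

kafobiak

goniw and migi both have last vowel 'i' yet inflect differently (goerniw, kamigiak), so the last vowel is not what conditions the rule; the final letter is.
"fobi" ends in -i. The stems ending in -i (migi → kamigiak, gudasi → kagudasiak) add ka- … -ak around the stem.
The other patterns: stems ending in -w insert -er- after the first vowel; stems ending in -r or -z add -ar.
So fobi → kafobiak.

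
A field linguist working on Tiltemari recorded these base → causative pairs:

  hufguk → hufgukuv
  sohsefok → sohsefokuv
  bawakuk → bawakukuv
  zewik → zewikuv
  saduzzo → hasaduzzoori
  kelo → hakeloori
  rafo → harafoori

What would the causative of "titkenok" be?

titkenokuv

"titkenok" ends in a consonant. The stems ending in a consonant (hufguk → hufgukuv, sohsefok → sohsefokuv, bawakuk → bawakukuv) add -uv.
The other pattern: stems ending in a vowel add ha- … -ori around the stem.
So titkenok → titkenokuv.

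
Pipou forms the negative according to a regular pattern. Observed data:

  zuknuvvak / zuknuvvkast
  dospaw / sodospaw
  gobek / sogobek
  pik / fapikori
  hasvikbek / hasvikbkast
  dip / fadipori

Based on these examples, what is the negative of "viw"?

pik and gobek both end in -k yet inflect differently (fapikori, sogobek), so the final letter is not what conditions the rule; the number of vowels is.
"viw" has 1 vowel. The stems with 1 vowel (pik → fapikori, dip → fadipori) add fa- … -ori around the stem.
So viw → faviwori.

faviwori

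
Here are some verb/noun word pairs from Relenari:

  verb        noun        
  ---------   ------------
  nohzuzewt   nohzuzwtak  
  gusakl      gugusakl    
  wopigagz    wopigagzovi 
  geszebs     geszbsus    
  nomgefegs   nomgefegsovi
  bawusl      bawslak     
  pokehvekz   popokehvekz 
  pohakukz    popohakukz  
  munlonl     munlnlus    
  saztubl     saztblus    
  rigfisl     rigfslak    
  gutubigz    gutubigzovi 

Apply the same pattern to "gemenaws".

gemenwsak

"gemenaws" has second-to-last letter 'w'. The one such stem in the data (nohzuzewt → nohzuzwtak) deletes the last vowel and adds -ak (as do rigfisl, bawusl), so the same rule applies.
So gemenaws → gemenwsak.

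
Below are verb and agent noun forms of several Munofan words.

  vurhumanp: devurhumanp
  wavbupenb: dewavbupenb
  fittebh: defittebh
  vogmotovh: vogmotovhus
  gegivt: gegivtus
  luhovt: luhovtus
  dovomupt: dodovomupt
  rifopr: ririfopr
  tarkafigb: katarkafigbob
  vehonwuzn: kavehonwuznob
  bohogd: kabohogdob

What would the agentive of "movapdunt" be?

demovapdunt

fittebh and vogmotovh both end in -h yet inflect differently (defittebh, vogmotovhus), so the final letter is not what conditions the rule; the second-to-last letter is.
"movapdunt" has second-to-last letter 'n'. The stems whose second-to-last letter is 'n' (vurhumanp → devurhumanp, wavbupenb → dewavbupenb) add the prefix de-.
So movapdunt → demovapdunt.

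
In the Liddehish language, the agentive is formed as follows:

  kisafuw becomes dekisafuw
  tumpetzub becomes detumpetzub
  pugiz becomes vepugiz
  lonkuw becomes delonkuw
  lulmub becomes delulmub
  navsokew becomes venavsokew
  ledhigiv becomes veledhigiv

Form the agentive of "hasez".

"hasez" has last vowel 'e'. The one such stem in the data (navsokew → venavsokew) adds the prefix ve-, so the same rule applies.
The other pattern: stems whose last vowel is 'u' add the prefix de-.
So hasez → vehasez.

vehasez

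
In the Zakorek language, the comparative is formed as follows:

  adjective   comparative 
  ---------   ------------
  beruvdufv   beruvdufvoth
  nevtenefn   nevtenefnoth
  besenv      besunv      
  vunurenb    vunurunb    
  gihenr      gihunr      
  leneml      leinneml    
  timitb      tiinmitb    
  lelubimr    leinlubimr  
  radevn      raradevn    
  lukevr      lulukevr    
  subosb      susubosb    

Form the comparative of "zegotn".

beruvdufv and besenv both end in -v yet inflect differently (beruvdufvoth, besunv), so the final letter is not what conditions the rule; the second-to-last letter is.
"zegotn" has second-to-last letter 't'. The one such stem in the data (timitb → tiinmitb) inserts -in- after the first vowel (as do leneml, lelubimr), so the same rule applies.
The other patterns: stems whose second-to-last letter is 'f' add -oth; stems whose second-to-last letter is 'n' change the last vowel to 'u'; stems whose second-to-last letter is 's' or 'v' repeat the first consonant+vowel as a prefix.
So zegotn → zeingotn.

zeingotn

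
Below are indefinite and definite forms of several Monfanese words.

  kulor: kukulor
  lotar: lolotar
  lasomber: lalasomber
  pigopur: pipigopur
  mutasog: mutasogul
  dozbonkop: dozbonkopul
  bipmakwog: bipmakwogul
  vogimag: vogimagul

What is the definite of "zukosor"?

"zukosor" ends in -r. The stems ending in -r (kulor → kukulor, lotar → lolotar, lasomber → lalasomber) repeat the first consonant+vowel as a prefix.
The other pattern: stems ending in -g or -p add -ul.
So zukosor → zuzukosor.

zuzukosor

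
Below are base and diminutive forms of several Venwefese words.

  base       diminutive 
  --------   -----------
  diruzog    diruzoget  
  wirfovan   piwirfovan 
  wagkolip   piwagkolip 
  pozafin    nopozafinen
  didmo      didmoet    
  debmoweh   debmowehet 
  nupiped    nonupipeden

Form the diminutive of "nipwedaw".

"nipwedaw" begins with n-. The one such stem in the data (nupiped → nonupipeden) adds no- … -en around the stem, so the same rule applies.
So nipwedaw → nonipwedawen.

nonipwedawen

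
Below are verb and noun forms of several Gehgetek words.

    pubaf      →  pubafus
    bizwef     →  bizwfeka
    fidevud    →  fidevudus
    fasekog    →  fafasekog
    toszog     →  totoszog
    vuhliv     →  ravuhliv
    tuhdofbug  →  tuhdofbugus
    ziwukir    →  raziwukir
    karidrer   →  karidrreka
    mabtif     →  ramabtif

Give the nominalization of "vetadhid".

bizwef and pubaf both end in -f yet inflect differently (bizwfeka, pubafus), so the final letter is not what conditions the rule; the last vowel is.
"vetadhid" has last vowel 'i'. The stems whose last vowel is 'i' (mabtif → ramabtif, ziwukir → raziwukir, vuhliv → ravuhliv) add the prefix ra-.
So vetadhid → ravetadhid.

ravetadhid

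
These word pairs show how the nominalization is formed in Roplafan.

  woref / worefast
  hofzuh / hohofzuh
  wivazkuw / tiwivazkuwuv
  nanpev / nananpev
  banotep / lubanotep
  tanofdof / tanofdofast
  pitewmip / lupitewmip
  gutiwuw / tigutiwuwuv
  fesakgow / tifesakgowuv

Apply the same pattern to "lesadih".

nanpev and banotep both have last vowel 'e' yet inflect differently (nananpev, lubanotep), so the last vowel is not what conditions the rule; the final letter is.
"lesadih" ends in -h. The one such stem in the data (hofzuh → hohofzuh) repeats the first consonant+vowel as a prefix (as does nanpev), so the same rule applies.
The other patterns: stems ending in -p add the prefix lu-; stems ending in -w add ti- … -uv around the stem; stems ending in -f add -ast.
So lesadih → lelesadih.

lelesadih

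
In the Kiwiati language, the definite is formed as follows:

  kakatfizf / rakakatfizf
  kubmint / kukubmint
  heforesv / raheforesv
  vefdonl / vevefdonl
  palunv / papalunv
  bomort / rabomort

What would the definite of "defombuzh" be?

radefombuzh

"defombuzh" has second-to-last letter 'z'. The one such stem in the data (kakatfizf → rakakatfizf) adds the prefix ra-, so the same rule applies.
So defombuzh → radefombuzh.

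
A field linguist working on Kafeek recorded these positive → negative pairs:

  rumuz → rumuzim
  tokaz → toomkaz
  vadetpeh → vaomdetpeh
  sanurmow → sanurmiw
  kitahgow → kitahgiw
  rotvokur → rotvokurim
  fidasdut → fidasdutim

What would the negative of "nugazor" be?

rumuz and tokaz both end in -z yet inflect differently (rumuzim, toomkaz), so the final letter is not what conditions the rule; the last vowel is.
"nugazor" has last vowel 'o'. The stems whose last vowel is 'o' (sanurmow → sanurmiw, kitahgow → kitahgiw) change the last vowel to 'i'.
The other patterns: stems whose last vowel is 'u' add -im; stems whose last vowel is 'a' or 'e' insert -om- after the first vowel.
So nugazor → nugazir.

nugazir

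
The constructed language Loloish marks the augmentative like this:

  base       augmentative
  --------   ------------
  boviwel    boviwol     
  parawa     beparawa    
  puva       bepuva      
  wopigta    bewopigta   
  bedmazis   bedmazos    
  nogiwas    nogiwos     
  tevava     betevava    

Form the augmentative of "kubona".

puva and nogiwas both have last vowel 'a' yet inflect differently (bepuva, nogiwos), so the last vowel is not what conditions the rule; the final letter is.
"kubona" ends in -a. The stems ending in -a (puva → bepuva, tevava → betevava, wopigta → bewopigta) add the prefix be-.
So kubona → bekubona.

bekubona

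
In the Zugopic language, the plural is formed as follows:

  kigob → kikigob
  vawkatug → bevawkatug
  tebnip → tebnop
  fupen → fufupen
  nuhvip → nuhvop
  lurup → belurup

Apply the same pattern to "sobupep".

"sobupep" has last vowel 'e'. The one such stem in the data (fupen → fufupen) repeats the first consonant+vowel as a prefix (as does kigob), so the same rule applies.
The other patterns: stems whose last vowel is 'i' change the last vowel to 'o'; stems whose last vowel is 'u' add the prefix be-.
So sobupep → sosobupep.

sosobupep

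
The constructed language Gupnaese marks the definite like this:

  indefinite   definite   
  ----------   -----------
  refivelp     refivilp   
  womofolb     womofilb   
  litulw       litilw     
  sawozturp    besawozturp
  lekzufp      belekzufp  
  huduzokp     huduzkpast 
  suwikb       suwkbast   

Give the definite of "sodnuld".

huduzokp and refivelp both end in -p yet inflect differently (huduzkpast, refivilp), so the final letter is not what conditions the rule; the second-to-last letter is.
"sodnuld" has second-to-last letter 'l'. The stems whose second-to-last letter is 'l' (refivelp → refivilp, womofolb → womofilb, litulw → litilw) change the last vowel to 'i'.
So sodnuld → sodnild.

sodnild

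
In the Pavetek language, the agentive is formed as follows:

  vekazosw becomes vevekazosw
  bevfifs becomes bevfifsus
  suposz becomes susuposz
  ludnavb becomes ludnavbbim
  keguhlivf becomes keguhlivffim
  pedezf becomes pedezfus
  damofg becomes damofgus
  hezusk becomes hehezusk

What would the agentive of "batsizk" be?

batsizkus

"batsizk" has second-to-last letter 'z'. The one such stem in the data (pedezf → pedezfus) adds -us, so the same rule applies.
The other patterns: stems whose second-to-last letter is 'v' double the final consonant and add -im; stems whose second-to-last letter is 's' repeat the first consonant+vowel as a prefix.
So batsizk → batsizkus.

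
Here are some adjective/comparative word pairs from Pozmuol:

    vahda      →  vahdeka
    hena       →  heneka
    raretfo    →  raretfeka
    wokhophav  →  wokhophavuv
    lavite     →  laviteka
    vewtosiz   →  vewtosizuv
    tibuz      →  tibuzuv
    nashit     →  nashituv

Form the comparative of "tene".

wokhophav and vahda both have last vowel 'a' yet inflect differently (wokhophavuv, vahdeka), so the last vowel is not what conditions the rule; whether the stem ends in a vowel or a consonant is.
"tene" ends in a vowel. The stems ending in a vowel (raretfo → raretfeka, vahda → vahdeka, hena → heneka) drop the final letter and add -eka.
So tene → teneka.

teneka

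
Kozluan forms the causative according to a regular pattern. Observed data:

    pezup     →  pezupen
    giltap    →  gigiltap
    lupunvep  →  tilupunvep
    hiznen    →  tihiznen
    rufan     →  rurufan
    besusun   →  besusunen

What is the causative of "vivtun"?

pezup and giltap both end in -p yet inflect differently (pezupen, gigiltap), so the final letter is not what conditions the rule; the last vowel is.
"vivtun" has last vowel 'u'. The stems whose last vowel is 'u' (besusun → besusunen, pezup → pezupen) add -en.
The other patterns: stems whose last vowel is 'a' repeat the first consonant+vowel as a prefix; stems whose last vowel is 'e' add the prefix ti-.
So vivtun → vivtunen.

vivtunen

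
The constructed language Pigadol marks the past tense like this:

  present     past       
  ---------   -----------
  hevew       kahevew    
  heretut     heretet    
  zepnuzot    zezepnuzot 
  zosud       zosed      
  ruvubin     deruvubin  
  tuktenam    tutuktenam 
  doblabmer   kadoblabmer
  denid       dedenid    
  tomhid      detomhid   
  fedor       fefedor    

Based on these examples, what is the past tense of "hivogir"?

dehivogir

zepnuzot and heretut both end in -t yet inflect differently (zezepnuzot, heretet), so the final letter is not what conditions the rule; the last vowel is.
"hivogir" has last vowel 'i'. The stems whose last vowel is 'i' (tomhid → detomhid, ruvubin → deruvubin, denid → dedenid) add the prefix de-.
The other patterns: stems whose last vowel is 'a' or 'o' repeat the first consonant+vowel as a prefix; stems whose last vowel is 'u' change the last vowel to 'e'; stems whose last vowel is 'e' add the prefix ka-.
So hivogir → dehivogir.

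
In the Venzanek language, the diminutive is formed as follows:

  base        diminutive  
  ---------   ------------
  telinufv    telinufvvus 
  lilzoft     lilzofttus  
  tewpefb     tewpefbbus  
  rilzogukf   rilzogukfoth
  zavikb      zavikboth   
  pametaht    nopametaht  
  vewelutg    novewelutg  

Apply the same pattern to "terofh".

terofhhus

"terofh" has second-to-last letter 'f'. The stems whose second-to-last letter is 'f' (telinufv → telinufvvus, lilzoft → lilzofttus, tewpefb → tewpefbbus) double the final consonant and add -us.
So terofh → terofhhus.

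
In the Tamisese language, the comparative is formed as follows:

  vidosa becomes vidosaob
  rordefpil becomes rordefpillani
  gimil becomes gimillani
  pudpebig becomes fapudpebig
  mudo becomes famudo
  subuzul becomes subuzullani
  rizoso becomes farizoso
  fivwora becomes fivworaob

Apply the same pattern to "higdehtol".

higdehtollani

"higdehtol" ends in -l. The stems ending in -l (rordefpil → rordefpillani, gimil → gimillani, subuzul → subuzullani) double the final consonant and add -ani.
The other patterns: stems ending in -g or -o add the prefix fa-; stems ending in -a add -ob.
So higdehtol → higdehtollani.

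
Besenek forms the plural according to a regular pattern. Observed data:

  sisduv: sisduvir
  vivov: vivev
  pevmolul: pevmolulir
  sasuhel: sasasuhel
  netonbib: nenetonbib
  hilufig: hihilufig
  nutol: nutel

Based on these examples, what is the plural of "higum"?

higumir

vivov and sisduv both end in -v yet inflect differently (vivev, sisduvir), so the final letter is not what conditions the rule; the last vowel is.
"higum" has last vowel 'u'. The stems whose last vowel is 'u' (sisduv → sisduvir, pevmolul → pevmolulir) add -ir.
So higum → higumir.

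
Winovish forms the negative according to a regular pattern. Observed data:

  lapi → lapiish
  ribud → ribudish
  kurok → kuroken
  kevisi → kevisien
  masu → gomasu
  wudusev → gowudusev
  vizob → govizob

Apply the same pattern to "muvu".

lapi and kevisi both end in -i yet inflect differently (lapiish, kevisien), so the final letter is not what conditions the rule; the first letter is.
"muvu" begins with m-. The one such stem in the data (masu → gomasu) adds the prefix go-, so the same rule applies.
The other patterns: stems beginning with l- or r- add -ish; stems beginning with k- add -en.
So muvu → gomuvu.

gomuvu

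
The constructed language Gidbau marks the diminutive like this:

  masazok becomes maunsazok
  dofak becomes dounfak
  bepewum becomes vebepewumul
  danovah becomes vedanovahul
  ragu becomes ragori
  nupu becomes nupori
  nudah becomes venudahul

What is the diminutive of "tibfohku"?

tibfohkori

ragu and bepewum both have last vowel 'u' yet inflect differently (ragori, vebepewumul), so the last vowel is not what conditions the rule; the final letter is.
"tibfohku" ends in -u. The stems ending in -u (ragu → ragori, nupu → nupori) drop the final letter and add -ori.
The other patterns: stems ending in -k insert -un- after the first vowel; stems ending in -h or -m add ve- … -ul around the stem.
So tibfohku → tibfohkori.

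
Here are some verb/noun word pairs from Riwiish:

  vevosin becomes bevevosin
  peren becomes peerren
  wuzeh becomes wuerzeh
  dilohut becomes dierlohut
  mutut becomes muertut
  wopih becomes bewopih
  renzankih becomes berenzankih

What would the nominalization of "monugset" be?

moernugset

"monugset" has last vowel 'e'. The stems whose last vowel is 'e' (peren → peerren, wuzeh → wuerzeh) insert -er- after the first vowel.
So monugset → moernugset.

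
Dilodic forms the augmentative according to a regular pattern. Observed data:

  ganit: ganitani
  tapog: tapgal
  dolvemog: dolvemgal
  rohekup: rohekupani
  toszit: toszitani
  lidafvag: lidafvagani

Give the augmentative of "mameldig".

mameldigani

dolvemog and lidafvag both end in -g yet inflect differently (dolvemgal, lidafvagani), so the final letter is not what conditions the rule; the last vowel is.
"mameldig" has last vowel 'i'. The stems whose last vowel is 'i' (ganit → ganitani, toszit → toszitani) add -ani.
The other pattern: stems whose last vowel is 'o' delete the last vowel and add -al.
So mameldig → mameldigani.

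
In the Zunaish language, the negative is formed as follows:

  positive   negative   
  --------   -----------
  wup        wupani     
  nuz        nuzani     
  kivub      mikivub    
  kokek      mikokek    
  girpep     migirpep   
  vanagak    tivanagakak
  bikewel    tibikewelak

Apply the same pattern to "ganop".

wup and girpep both end in -p yet inflect differently (wupani, migirpep), so the final letter is not what conditions the rule; the number of vowels is.
"ganop" has 2 vowels. The stems with 2 vowels (kivub → mikivub, kokek → mikokek, girpep → migirpep) add the prefix mi-.
The other patterns: stems with 1 vowel add -ani; stems with 3 vowels add ti- … -ak around the stem.
So ganop → miganop.

miganop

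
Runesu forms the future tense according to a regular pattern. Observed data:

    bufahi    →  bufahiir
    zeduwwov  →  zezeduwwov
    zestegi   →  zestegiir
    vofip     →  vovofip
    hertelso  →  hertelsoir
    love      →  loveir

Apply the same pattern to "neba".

bufahi and vofip both have last vowel 'i' yet inflect differently (bufahiir, vovofip), so the last vowel is not what conditions the rule; whether the stem ends in a vowel or a consonant is.
"neba" ends in a vowel. The stems ending in a vowel (bufahi → bufahiir, hertelso → hertelsoir, zestegi → zestegiir) add -ir.
So neba → nebair.

nebair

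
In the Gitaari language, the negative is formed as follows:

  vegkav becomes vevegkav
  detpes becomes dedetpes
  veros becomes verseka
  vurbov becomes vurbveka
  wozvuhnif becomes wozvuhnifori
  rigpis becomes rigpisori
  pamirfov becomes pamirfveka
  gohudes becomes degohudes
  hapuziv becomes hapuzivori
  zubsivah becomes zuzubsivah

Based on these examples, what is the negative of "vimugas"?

"vimugas" has last vowel 'a'. The stems whose last vowel is 'a' (vegkav → vevegkav, zubsivah → zuzubsivah) repeat the first consonant+vowel as a prefix.
The other patterns: stems whose last vowel is 'e' add the prefix de-; stems whose last vowel is 'i' add -ori; stems whose last vowel is 'o' delete the last vowel and add -eka.
So vimugas → vivimugas.

vivimugas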